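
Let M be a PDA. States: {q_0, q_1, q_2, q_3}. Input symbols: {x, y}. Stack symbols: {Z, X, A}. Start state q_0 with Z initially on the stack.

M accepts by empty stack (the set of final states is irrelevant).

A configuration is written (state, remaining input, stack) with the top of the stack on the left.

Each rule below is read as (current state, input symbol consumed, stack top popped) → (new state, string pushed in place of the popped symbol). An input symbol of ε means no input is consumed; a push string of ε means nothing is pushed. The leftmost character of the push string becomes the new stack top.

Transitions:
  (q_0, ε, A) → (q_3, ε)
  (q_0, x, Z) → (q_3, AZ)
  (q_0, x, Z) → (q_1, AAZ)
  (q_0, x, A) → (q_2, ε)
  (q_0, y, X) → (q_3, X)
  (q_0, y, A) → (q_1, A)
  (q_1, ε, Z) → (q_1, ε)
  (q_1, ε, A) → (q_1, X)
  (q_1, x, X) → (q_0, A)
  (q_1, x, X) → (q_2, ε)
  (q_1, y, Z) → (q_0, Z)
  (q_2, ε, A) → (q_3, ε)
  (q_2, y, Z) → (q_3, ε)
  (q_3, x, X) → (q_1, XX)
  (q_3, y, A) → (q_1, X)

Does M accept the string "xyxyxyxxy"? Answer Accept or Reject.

Accept

One accepting computation: (q_0, xyxyxyxxy, Z) ⊢ (q_3, yxyxyxxy, AZ) ⊢ (q_1, xyxyxxy, XZ) ⊢ (q_0, yxyxxy, AZ) ⊢ (q_1, xyxxy, AZ) ⊢ (q_1, xyxxy, XZ) ⊢ (q_0, yxxy, AZ) ⊢ (q_1, xxy, AZ) ⊢ (q_1, xxy, XZ) ⊢ (q_0, xy, AZ) ⊢ (q_2, y, Z) ⊢ (q_3, ε, ε)
All input consumed and the stack is empty.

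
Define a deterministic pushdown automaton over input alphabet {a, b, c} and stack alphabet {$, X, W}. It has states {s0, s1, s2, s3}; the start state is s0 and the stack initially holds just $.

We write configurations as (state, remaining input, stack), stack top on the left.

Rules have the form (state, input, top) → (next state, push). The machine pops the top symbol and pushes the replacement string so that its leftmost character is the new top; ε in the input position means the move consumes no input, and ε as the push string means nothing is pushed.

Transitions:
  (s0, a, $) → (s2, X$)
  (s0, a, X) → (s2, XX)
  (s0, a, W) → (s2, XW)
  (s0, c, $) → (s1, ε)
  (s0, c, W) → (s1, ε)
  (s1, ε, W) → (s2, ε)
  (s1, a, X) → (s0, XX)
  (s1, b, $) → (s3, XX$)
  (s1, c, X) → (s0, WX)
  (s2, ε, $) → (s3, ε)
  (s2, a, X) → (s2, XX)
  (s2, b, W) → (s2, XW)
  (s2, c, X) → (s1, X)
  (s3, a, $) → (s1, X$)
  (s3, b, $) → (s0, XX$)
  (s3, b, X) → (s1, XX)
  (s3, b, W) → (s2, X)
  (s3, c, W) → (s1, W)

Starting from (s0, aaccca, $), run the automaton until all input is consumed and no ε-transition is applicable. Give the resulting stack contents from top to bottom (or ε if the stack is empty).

XXX$

(s0, aaccca, $)
  read a, top $: go to s2, push X$ → (s2, accca, X$)
  read a, top X: go to s2, push XX → (s2, ccca, XX$)
  read c, top X: go to s1, push X → (s1, cca, XX$)
  read c, top X: go to s0, push WX → (s0, ca, WXX$)
  read c, top W: go to s1, push ε → (s1, a, XX$)
  read a, top X: go to s0, push XX → (s0, ε, XXX$)
All input consumed in state s0 with stack XXX$.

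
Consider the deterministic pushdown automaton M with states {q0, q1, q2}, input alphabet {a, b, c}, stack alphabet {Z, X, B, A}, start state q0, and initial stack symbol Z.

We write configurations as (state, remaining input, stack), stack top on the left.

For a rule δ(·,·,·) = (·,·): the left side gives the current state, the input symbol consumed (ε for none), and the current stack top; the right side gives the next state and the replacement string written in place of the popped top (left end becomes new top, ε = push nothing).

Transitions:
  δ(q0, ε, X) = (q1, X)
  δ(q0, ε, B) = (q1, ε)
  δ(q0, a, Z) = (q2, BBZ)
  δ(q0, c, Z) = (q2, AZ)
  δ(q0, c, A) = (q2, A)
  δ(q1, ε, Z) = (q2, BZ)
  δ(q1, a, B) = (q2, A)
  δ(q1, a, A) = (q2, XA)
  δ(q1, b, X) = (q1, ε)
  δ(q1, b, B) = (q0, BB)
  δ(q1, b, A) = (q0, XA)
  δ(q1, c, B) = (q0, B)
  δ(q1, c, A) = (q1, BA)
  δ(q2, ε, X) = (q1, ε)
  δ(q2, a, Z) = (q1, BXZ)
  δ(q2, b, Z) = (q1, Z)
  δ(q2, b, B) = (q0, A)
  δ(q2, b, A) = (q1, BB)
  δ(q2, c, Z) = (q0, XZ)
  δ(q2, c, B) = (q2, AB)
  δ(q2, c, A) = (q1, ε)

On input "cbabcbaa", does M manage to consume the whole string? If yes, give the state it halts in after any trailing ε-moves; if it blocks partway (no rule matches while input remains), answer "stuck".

(q0, cbabcbaa, Z)
  read c, top Z: go to q2, push AZ → (q2, babcbaa, AZ)
  read b, top A: go to q1, push BB → (q1, abcbaa, BBZ)
  read a, top B: go to q2, push A → (q2, bcbaa, ABZ)
  read b, top A: go to q1, push BB → (q1, cbaa, BBBZ)
  read c, top B: go to q0, push B → (q0, baa, BBBZ)
  ε-move, top B: go to q1, push ε → (q1, baa, BBZ)
  read b, top B: go to q0, push BB → (q0, aa, BBBZ)
  ε-move, top B: go to q1, push ε → (q1, aa, BBZ)
  read a, top B: go to q2, push A → (q2, a, ABZ)
No transition for (q2, a, top A); M blocks with input a remaining.

stuck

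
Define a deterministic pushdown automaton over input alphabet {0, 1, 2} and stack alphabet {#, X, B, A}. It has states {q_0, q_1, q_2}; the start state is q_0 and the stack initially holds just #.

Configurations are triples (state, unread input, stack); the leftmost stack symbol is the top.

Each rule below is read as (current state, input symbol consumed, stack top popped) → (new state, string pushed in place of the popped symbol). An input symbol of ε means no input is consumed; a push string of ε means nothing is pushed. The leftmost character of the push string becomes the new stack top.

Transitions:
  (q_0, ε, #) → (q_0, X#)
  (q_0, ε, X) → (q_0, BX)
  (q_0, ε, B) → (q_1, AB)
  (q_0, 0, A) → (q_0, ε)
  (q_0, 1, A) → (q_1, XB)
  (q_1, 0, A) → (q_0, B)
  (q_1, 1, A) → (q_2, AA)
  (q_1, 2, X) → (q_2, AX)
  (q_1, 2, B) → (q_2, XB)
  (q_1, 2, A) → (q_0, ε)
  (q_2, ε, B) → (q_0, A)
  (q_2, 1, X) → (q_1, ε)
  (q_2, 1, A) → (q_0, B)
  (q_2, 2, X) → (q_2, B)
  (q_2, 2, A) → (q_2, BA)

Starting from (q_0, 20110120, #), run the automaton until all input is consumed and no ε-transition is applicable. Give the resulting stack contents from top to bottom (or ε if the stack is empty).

AABBABBX#

(q_0, 20110120, #)
  ε-move, top #: go to q_0, push X# → (q_0, 20110120, X#)
  ε-move, top X: go to q_0, push BX → (q_0, 20110120, BX#)
  ε-move, top B: go to q_1, push AB → (q_1, 20110120, ABX#)
  read 2, top A: go to q_0, push ε → (q_0, 0110120, BX#)
  ε-move, top B: go to q_1, push AB → (q_1, 0110120, ABX#)
  read 0, top A: go to q_0, push B → (q_0, 110120, BBX#)
  ε-move, top B: go to q_1, push AB → (q_1, 110120, ABBX#)
  read 1, top A: go to q_2, push AA → (q_2, 10120, AABBX#)
  read 1, top A: go to q_0, push B → (q_0, 0120, BABBX#)
  ε-move, top B: go to q_1, push AB → (q_1, 0120, ABABBX#)
  read 0, top A: go to q_0, push B → (q_0, 120, BBABBX#)
  ε-move, top B: go to q_1, push AB → (q_1, 120, ABBABBX#)
  read 1, top A: go to q_2, push AA → (q_2, 20, AABBABBX#)
  read 2, top A: go to q_2, push BA → (q_2, 0, BAABBABBX#)
  ε-move, top B: go to q_0, push A → (q_0, 0, AAABBABBX#)
  read 0, top A: go to q_0, push ε → (q_0, ε, AABBABBX#)
All input consumed in state q_0 with stack AABBABBX#.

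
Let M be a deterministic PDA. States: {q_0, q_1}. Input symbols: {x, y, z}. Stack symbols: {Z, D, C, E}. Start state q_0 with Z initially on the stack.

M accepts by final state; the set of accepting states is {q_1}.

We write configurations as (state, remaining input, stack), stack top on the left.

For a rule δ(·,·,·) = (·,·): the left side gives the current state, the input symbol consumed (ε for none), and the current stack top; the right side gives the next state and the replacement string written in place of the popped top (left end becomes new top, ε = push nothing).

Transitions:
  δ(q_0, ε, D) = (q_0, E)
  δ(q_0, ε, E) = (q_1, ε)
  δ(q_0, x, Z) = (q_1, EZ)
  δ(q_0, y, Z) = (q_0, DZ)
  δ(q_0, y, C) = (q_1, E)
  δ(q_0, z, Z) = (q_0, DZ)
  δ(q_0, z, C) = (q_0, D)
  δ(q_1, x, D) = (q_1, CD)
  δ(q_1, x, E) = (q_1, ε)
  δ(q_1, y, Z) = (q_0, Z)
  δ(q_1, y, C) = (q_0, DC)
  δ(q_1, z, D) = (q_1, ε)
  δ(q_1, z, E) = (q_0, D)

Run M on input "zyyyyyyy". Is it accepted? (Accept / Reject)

Reject

(q_0, zyyyyyyy, Z)
  read z, top Z: go to q_0, push DZ → (q_0, yyyyyyy, DZ)
  ε-move, top D: go to q_0, push E → (q_0, yyyyyyy, EZ)
  ε-move, top E: go to q_1, push ε → (q_1, yyyyyyy, Z)
  read y, top Z: go to q_0, push Z → (q_0, yyyyyy, Z)
  read y, top Z: go to q_0, push DZ → (q_0, yyyyy, DZ)
  ε-move, top D: go to q_0, push E → (q_0, yyyyy, EZ)
  ε-move, top E: go to q_1, push ε → (q_1, yyyyy, Z)
  read y, top Z: go to q_0, push Z → (q_0, yyyy, Z)
  read y, top Z: go to q_0, push DZ → (q_0, yyy, DZ)
  ε-move, top D: go to q_0, push E → (q_0, yyy, EZ)
  ε-move, top E: go to q_1, push ε → (q_1, yyy, Z)
  read y, top Z: go to q_0, push Z → (q_0, yy, Z)
  read y, top Z: go to q_0, push DZ → (q_0, y, DZ)
  ε-move, top D: go to q_0, push E → (q_0, y, EZ)
  ε-move, top E: go to q_1, push ε → (q_1, y, Z)
  read y, top Z: go to q_0, push Z → (q_0, ε, Z)
All input consumed; state q_0 ∉ F and no further ε-move applies.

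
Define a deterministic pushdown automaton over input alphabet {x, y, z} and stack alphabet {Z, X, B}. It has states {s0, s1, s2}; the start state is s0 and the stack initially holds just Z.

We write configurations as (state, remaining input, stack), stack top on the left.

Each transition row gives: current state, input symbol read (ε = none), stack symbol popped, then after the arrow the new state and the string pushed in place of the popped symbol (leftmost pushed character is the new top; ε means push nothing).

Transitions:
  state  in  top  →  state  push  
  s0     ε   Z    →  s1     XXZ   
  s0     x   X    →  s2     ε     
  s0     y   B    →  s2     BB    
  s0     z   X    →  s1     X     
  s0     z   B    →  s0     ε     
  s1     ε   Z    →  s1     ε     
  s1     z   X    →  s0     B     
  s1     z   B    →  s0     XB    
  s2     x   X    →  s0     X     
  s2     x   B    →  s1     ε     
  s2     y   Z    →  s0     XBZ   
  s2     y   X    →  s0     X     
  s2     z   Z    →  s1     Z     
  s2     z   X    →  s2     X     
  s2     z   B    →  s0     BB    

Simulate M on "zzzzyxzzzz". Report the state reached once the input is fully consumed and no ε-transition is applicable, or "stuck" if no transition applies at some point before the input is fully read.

(s0, zzzzyxzzzz, Z)
  ε-move, top Z: go to s1, push XXZ → (s1, zzzzyxzzzz, XXZ)
  read z, top X: go to s0, push B → (s0, zzzyxzzzz, BXZ)
  read z, top B: go to s0, push ε → (s0, zzyxzzzz, XZ)
  read z, top X: go to s1, push X → (s1, zyxzzzz, XZ)
  read z, top X: go to s0, push B → (s0, yxzzzz, BZ)
  read y, top B: go to s2, push BB → (s2, xzzzz, BBZ)
  read x, top B: go to s1, push ε → (s1, zzzz, BZ)
  read z, top B: go to s0, push XB → (s0, zzz, XBZ)
  read z, top X: go to s1, push X → (s1, zz, XBZ)
  read z, top X: go to s0, push B → (s0, z, BBZ)
  read z, top B: go to s0, push ε → (s0, ε, BZ)
All input consumed; M is in state s0.

s0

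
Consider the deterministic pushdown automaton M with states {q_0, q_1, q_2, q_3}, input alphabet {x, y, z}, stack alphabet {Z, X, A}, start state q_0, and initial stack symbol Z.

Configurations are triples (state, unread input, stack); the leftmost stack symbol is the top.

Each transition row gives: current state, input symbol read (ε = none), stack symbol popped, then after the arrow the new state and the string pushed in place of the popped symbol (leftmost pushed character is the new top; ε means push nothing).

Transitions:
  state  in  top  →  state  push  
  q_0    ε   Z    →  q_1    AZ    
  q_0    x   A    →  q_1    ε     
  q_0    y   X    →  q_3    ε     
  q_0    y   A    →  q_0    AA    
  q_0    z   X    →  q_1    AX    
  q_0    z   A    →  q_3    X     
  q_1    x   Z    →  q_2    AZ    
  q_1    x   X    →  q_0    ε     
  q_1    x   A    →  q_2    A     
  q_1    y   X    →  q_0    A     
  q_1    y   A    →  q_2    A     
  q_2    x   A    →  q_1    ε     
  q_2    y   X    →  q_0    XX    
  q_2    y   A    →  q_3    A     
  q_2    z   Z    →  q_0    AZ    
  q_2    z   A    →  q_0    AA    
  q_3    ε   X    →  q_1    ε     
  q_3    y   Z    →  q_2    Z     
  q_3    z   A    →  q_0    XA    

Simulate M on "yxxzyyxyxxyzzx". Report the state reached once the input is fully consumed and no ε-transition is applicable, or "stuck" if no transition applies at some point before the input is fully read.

q_2

(q_0, yxxzyyxyxxyzzx, Z)
  ε-move, top Z: go to q_1, push AZ → (q_1, yxxzyyxyxxyzzx, AZ)
  read y, top A: go to q_2, push A → (q_2, xxzyyxyxxyzzx, AZ)
  read x, top A: go to q_1, push ε → (q_1, xzyyxyxxyzzx, Z)
  read x, top Z: go to q_2, push AZ → (q_2, zyyxyxxyzzx, AZ)
  read z, top A: go to q_0, push AA → (q_0, yyxyxxyzzx, AAZ)
  read y, top A: go to q_0, push AA → (q_0, yxyxxyzzx, AAAZ)
  read y, top A: go to q_0, push AA → (q_0, xyxxyzzx, AAAAZ)
  read x, top A: go to q_1, push ε → (q_1, yxxyzzx, AAAZ)
  read y, top A: go to q_2, push A → (q_2, xxyzzx, AAAZ)
  read x, top A: go to q_1, push ε → (q_1, xyzzx, AAZ)
  read x, top A: go to q_2, push A → (q_2, yzzx, AAZ)
  read y, top A: go to q_3, push A → (q_3, zzx, AAZ)
  read z, top A: go to q_0, push XA → (q_0, zx, XAAZ)
  read z, top X: go to q_1, push AX → (q_1, x, AXAAZ)
  read x, top A: go to q_2, push A → (q_2, ε, AXAAZ)
All input consumed; M is in state q_2.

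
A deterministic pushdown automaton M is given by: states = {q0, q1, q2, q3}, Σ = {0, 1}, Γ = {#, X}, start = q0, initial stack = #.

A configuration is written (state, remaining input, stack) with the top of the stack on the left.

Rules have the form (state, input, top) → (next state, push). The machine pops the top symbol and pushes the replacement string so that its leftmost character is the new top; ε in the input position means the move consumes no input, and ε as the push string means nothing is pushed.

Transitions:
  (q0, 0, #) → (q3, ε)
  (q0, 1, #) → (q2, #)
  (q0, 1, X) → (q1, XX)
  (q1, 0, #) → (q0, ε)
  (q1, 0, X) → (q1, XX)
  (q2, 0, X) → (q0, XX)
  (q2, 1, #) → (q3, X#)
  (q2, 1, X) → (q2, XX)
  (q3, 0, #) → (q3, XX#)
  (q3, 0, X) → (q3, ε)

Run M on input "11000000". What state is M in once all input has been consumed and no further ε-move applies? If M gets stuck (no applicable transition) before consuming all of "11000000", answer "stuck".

(q0, 11000000, #)
  read 1, top #: go to q2, push # → (q2, 1000000, #)
  read 1, top #: go to q3, push X# → (q3, 000000, X#)
  read 0, top X: go to q3, push ε → (q3, 00000, #)
  read 0, top #: go to q3, push XX# → (q3, 0000, XX#)
  read 0, top X: go to q3, push ε → (q3, 000, X#)
  read 0, top X: go to q3, push ε → (q3, 00, #)
  read 0, top #: go to q3, push XX# → (q3, 0, XX#)
  read 0, top X: go to q3, push ε → (q3, ε, X#)
All input consumed; M is in state q3.

q3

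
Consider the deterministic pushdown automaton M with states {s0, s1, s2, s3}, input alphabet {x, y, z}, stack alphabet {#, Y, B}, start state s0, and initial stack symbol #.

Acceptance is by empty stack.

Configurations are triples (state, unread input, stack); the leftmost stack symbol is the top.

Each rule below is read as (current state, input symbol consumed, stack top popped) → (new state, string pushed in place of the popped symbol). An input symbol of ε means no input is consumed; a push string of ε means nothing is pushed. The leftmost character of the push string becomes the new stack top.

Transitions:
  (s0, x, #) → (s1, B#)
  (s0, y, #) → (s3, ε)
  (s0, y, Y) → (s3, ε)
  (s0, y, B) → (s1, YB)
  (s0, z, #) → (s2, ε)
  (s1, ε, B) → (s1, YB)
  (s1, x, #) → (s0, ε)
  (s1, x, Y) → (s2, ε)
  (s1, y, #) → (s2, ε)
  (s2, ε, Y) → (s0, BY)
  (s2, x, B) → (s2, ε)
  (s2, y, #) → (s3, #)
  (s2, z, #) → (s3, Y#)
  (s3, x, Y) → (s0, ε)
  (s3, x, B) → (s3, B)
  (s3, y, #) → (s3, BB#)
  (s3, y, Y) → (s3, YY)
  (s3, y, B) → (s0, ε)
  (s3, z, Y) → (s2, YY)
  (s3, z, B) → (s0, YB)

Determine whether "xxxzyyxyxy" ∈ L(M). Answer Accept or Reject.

Accept

(s0, xxxzyyxyxy, #)
  read x, top #: go to s1, push B# → (s1, xxzyyxyxy, B#)
  ε-move, top B: go to s1, push YB → (s1, xxzyyxyxy, YB#)
  read x, top Y: go to s2, push ε → (s2, xzyyxyxy, B#)
  read x, top B: go to s2, push ε → (s2, zyyxyxy, #)
  read z, top #: go to s3, push Y# → (s3, yyxyxy, Y#)
  read y, top Y: go to s3, push YY → (s3, yxyxy, YY#)
  read y, top Y: go to s3, push YY → (s3, xyxy, YYY#)
  read x, top Y: go to s0, push ε → (s0, yxy, YY#)
  read y, top Y: go to s3, push ε → (s3, xy, Y#)
  read x, top Y: go to s0, push ε → (s0, y, #)
  read y, top #: go to s3, push ε → (s3, ε, ε)
All input consumed and the stack is empty.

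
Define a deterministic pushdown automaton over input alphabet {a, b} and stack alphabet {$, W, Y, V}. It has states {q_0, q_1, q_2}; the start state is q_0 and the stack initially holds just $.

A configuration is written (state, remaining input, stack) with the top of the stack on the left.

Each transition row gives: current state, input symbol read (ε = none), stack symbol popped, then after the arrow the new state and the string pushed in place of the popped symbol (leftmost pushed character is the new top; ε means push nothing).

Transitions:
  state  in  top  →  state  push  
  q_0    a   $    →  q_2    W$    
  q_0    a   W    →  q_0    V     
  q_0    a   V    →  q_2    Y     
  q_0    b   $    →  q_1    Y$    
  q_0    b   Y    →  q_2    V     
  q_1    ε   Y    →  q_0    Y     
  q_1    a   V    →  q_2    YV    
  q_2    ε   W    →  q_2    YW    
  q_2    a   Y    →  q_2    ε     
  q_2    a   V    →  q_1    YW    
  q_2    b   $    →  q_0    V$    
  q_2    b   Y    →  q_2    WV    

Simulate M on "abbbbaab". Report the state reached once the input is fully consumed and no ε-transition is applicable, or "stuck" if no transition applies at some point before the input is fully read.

(q_0, abbbbaab, $)
  read a, top $: go to q_2, push W$ → (q_2, bbbbaab, W$)
  ε-move, top W: go to q_2, push YW → (q_2, bbbbaab, YW$)
  read b, top Y: go to q_2, push WV → (q_2, bbbaab, WVW$)
  ε-move, top W: go to q_2, push YW → (q_2, bbbaab, YWVW$)
  read b, top Y: go to q_2, push WV → (q_2, bbaab, WVWVW$)
  ε-move, top W: go to q_2, push YW → (q_2, bbaab, YWVWVW$)
  read b, top Y: go to q_2, push WV → (q_2, baab, WVWVWVW$)
  ε-move, top W: go to q_2, push YW → (q_2, baab, YWVWVWVW$)
  read b, top Y: go to q_2, push WV → (q_2, aab, WVWVWVWVW$)
  ε-move, top W: go to q_2, push YW → (q_2, aab, YWVWVWVWVW$)
  read a, top Y: go to q_2, push ε → (q_2, ab, WVWVWVWVW$)
  ε-move, top W: go to q_2, push YW → (q_2, ab, YWVWVWVWVW$)
  read a, top Y: go to q_2, push ε → (q_2, b, WVWVWVWVW$)
  ε-move, top W: go to q_2, push YW → (q_2, b, YWVWVWVWVW$)
  read b, top Y: go to q_2, push WV → (q_2, ε, WVWVWVWVWVW$)
  ε-move, top W: go to q_2, push YW → (q_2, ε, YWVWVWVWVWVW$)
All input consumed; M is in state q_2.

q_2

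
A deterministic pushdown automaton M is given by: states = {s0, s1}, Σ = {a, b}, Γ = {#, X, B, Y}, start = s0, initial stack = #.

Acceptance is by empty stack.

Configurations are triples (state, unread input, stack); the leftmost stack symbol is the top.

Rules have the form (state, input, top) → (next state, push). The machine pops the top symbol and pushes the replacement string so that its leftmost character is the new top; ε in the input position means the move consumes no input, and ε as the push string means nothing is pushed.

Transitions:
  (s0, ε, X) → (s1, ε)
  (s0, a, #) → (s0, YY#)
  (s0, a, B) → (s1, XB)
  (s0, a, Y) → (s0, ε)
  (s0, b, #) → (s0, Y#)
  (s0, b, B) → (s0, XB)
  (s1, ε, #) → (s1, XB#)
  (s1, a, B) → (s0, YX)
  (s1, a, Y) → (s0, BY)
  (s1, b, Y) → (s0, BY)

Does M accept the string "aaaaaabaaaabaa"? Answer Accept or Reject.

(s0, aaaaaabaaaabaa, #)
  read a, top #: go to s0, push YY# → (s0, aaaaabaaaabaa, YY#)
  read a, top Y: go to s0, push ε → (s0, aaaabaaaabaa, Y#)
  read a, top Y: go to s0, push ε → (s0, aaabaaaabaa, #)
  read a, top #: go to s0, push YY# → (s0, aabaaaabaa, YY#)
  read a, top Y: go to s0, push ε → (s0, abaaaabaa, Y#)
  read a, top Y: go to s0, push ε → (s0, baaaabaa, #)
  read b, top #: go to s0, push Y# → (s0, aaaabaa, Y#)
  read a, top Y: go to s0, push ε → (s0, aaabaa, #)
  read a, top #: go to s0, push YY# → (s0, aabaa, YY#)
  read a, top Y: go to s0, push ε → (s0, abaa, Y#)
  read a, top Y: go to s0, push ε → (s0, baa, #)
  read b, top #: go to s0, push Y# → (s0, aa, Y#)
  read a, top Y: go to s0, push ε → (s0, a, #)
  read a, top #: go to s0, push YY# → (s0, ε, YY#)
All input consumed; stack is YY#, not empty, and no further ε-move applies.

Reject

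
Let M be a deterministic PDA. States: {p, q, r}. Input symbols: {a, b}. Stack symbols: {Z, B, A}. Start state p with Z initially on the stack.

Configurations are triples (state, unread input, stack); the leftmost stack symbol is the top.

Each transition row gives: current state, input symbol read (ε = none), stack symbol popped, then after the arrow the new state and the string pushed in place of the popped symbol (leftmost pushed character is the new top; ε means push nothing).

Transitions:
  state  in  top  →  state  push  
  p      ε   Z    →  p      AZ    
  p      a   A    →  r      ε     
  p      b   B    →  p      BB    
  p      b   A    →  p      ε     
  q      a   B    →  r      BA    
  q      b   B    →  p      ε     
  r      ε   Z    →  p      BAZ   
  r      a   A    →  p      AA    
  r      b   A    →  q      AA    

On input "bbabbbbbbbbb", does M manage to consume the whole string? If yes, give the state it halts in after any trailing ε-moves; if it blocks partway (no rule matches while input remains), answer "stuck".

(p, bbabbbbbbbbb, Z)
  ε-move, top Z: go to p, push AZ → (p, bbabbbbbbbbb, AZ)
  read b, top A: go to p, push ε → (p, babbbbbbbbb, Z)
  ε-move, top Z: go to p, push AZ → (p, babbbbbbbbb, AZ)
  read b, top A: go to p, push ε → (p, abbbbbbbbb, Z)
  ε-move, top Z: go to p, push AZ → (p, abbbbbbbbb, AZ)
  read a, top A: go to r, push ε → (r, bbbbbbbbb, Z)
  ε-move, top Z: go to p, push BAZ → (p, bbbbbbbbb, BAZ)
  read b, top B: go to p, push BB → (p, bbbbbbbb, BBAZ)
  read b, top B: go to p, push BB → (p, bbbbbbb, BBBAZ)
  read b, top B: go to p, push BB → (p, bbbbbb, BBBBAZ)
  read b, top B: go to p, push BB → (p, bbbbb, BBBBBAZ)
  read b, top B: go to p, push BB → (p, bbbb, BBBBBBAZ)
  read b, top B: go to p, push BB → (p, bbb, BBBBBBBAZ)
  read b, top B: go to p, push BB → (p, bb, BBBBBBBBAZ)
  read b, top B: go to p, push BB → (p, b, BBBBBBBBBAZ)
  read b, top B: go to p, push BB → (p, ε, BBBBBBBBBBAZ)
All input consumed; M is in state p.

p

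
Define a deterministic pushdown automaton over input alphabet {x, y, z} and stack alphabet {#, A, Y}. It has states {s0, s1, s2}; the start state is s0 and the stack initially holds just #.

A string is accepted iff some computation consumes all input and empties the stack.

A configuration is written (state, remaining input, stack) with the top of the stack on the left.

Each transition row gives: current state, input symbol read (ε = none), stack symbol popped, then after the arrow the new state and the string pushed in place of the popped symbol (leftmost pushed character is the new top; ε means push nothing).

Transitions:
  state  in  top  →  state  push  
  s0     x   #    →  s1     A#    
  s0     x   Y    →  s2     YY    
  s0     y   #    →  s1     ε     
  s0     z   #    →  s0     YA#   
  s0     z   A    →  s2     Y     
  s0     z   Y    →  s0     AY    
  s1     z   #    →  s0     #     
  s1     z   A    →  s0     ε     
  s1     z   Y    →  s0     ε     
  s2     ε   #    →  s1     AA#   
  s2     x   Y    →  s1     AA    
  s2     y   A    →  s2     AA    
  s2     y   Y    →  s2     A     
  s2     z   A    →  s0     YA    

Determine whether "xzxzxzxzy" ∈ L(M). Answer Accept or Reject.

Accept

(s0, xzxzxzxzy, #) ⊢ (s1, zxzxzxzy, A#) ⊢ (s0, xzxzxzy, #) ⊢ (s1, zxzxzy, A#) ⊢ (s0, xzxzy, #) ⊢ (s1, zxzy, A#) ⊢ (s0, xzy, #) ⊢ (s1, zy, A#) ⊢ (s0, y, #) ⊢ (s1, ε, ε)
All input consumed and the stack is empty.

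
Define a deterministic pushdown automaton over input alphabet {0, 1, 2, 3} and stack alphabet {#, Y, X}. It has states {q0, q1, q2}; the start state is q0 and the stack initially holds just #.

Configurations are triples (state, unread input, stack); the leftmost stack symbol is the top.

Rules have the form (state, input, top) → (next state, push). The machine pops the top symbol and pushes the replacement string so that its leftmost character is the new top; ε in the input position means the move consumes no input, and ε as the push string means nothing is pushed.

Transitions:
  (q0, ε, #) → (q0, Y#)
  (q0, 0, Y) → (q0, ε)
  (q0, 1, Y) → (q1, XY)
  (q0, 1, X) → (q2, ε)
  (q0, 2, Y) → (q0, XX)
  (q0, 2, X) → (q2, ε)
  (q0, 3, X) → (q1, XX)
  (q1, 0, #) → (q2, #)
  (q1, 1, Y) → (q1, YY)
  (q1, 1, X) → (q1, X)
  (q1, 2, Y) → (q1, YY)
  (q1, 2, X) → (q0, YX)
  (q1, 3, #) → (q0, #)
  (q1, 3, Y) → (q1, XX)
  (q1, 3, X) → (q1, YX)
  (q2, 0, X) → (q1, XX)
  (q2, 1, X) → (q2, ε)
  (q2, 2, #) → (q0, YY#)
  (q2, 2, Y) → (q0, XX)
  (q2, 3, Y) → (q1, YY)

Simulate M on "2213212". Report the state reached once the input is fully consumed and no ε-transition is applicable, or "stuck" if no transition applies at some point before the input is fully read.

(q0, 2213212, #)
  ε-move, top #: go to q0, push Y# → (q0, 2213212, Y#)
  read 2, top Y: go to q0, push XX → (q0, 213212, XX#)
  read 2, top X: go to q2, push ε → (q2, 13212, X#)
  read 1, top X: go to q2, push ε → (q2, 3212, #)
No transition for (q2, 3, top #); M blocks with input 3212 remaining.

stuck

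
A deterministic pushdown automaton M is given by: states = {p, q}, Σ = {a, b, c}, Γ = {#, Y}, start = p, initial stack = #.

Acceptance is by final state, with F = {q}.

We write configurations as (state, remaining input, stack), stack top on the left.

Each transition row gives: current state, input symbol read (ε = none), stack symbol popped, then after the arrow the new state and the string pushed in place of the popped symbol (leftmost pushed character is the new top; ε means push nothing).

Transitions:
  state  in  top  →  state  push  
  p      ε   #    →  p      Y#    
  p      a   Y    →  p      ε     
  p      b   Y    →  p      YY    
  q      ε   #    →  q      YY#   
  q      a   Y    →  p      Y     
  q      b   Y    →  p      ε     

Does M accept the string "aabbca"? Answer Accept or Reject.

(p, aabbca, #)
  ε-move, top #: go to p, push Y# → (p, aabbca, Y#)
  read a, top Y: go to p, push ε → (p, abbca, #)
  ε-move, top #: go to p, push Y# → (p, abbca, Y#)
  read a, top Y: go to p, push ε → (p, bbca, #)
  ε-move, top #: go to p, push Y# → (p, bbca, Y#)
  read b, top Y: go to p, push YY → (p, bca, YY#)
  read b, top Y: go to p, push YY → (p, ca, YYY#)
No transition applies at (p, ca, YYY#); input not fully consumed.

Reject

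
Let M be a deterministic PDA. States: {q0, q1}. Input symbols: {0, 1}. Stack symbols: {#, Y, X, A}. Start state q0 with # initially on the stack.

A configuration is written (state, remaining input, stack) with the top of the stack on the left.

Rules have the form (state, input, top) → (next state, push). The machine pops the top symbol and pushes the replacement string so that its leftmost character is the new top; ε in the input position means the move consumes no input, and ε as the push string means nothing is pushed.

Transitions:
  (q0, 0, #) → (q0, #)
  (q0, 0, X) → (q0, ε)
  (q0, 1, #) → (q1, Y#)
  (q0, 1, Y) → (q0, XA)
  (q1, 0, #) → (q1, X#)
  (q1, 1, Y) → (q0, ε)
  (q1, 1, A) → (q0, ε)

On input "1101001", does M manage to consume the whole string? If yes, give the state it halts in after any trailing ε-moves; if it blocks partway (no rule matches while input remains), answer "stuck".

(q0, 1101001, #) ⊢ (q1, 101001, Y#) ⊢ (q0, 01001, #) ⊢ (q0, 1001, #) ⊢ (q1, 001, Y#)
No transition for (q1, 0, top Y); M blocks with input 001 remaining.

stuck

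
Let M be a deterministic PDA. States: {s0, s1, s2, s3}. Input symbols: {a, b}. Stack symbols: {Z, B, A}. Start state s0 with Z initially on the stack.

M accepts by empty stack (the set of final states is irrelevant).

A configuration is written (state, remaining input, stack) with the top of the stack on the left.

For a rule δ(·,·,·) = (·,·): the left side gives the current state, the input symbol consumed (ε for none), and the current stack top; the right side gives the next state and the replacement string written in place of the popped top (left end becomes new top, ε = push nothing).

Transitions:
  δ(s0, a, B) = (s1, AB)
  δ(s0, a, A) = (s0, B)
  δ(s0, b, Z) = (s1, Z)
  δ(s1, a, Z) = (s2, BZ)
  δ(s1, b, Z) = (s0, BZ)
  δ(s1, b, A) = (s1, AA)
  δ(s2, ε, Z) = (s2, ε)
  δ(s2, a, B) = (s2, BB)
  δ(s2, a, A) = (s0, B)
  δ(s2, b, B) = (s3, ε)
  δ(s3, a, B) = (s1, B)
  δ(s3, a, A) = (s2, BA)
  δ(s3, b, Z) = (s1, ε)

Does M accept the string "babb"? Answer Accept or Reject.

(s0, babb, Z) ⊢ (s1, abb, Z) ⊢ (s2, bb, BZ) ⊢ (s3, b, Z) ⊢ (s1, ε, ε)
All input consumed and the stack is empty.

Accept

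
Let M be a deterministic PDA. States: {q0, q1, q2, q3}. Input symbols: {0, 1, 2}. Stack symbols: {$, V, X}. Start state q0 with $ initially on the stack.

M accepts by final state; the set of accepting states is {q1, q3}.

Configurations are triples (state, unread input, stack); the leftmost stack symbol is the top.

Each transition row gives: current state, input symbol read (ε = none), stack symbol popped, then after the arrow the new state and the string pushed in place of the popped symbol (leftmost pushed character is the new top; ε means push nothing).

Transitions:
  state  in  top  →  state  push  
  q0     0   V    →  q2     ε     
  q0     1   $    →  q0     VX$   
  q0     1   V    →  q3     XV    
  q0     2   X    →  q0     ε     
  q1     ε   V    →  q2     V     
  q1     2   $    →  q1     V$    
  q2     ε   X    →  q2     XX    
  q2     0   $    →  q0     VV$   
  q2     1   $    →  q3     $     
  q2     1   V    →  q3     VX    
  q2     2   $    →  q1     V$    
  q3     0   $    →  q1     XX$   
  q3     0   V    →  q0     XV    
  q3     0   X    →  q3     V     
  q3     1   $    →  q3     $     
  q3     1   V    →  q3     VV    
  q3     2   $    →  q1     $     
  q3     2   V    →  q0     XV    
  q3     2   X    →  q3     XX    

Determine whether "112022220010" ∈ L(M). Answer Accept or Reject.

Reject

(q0, 112022220010, $) ⊢ (q0, 12022220010, VX$) ⊢ (q3, 2022220010, XVX$) ⊢ (q3, 022220010, XXVX$) ⊢ (q3, 22220010, VXVX$) ⊢ (q0, 2220010, XVXVX$) ⊢ (q0, 220010, VXVX$)
No transition applies at (q0, 220010, VXVX$); input not fully consumed.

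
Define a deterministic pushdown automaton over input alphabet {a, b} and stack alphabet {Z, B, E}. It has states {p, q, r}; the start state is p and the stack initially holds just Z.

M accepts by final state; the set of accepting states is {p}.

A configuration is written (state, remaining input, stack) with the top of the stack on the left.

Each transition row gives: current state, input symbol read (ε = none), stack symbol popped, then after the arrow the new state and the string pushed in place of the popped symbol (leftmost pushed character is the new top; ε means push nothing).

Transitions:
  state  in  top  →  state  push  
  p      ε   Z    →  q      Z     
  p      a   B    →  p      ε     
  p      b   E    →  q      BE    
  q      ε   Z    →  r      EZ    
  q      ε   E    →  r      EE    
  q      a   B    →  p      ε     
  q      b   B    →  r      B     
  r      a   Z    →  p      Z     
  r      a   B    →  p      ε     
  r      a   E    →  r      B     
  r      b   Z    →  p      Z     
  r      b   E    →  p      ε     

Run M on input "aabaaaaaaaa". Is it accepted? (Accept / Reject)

(p, aabaaaaaaaa, Z) ⊢ (q, aabaaaaaaaa, Z) ⊢ (r, aabaaaaaaaa, EZ) ⊢ (r, abaaaaaaaa, BZ) ⊢ (p, baaaaaaaa, Z) ⊢ (q, baaaaaaaa, Z) ⊢ (r, baaaaaaaa, EZ) ⊢ (p, aaaaaaaa, Z) ⊢ (q, aaaaaaaa, Z) ⊢ (r, aaaaaaaa, EZ) ⊢ (r, aaaaaaa, BZ) ⊢ (p, aaaaaa, Z) ⊢ (q, aaaaaa, Z) ⊢ (r, aaaaaa, EZ) ⊢ (r, aaaaa, BZ) ⊢ (p, aaaa, Z) ⊢ (q, aaaa, Z) ⊢ (r, aaaa, EZ) ⊢ (r, aaa, BZ) ⊢ (p, aa, Z) ⊢ (q, aa, Z) ⊢ (r, aa, EZ) ⊢ (r, a, BZ) ⊢ (p, ε, Z)
All input consumed; state p ∈ F.

Accept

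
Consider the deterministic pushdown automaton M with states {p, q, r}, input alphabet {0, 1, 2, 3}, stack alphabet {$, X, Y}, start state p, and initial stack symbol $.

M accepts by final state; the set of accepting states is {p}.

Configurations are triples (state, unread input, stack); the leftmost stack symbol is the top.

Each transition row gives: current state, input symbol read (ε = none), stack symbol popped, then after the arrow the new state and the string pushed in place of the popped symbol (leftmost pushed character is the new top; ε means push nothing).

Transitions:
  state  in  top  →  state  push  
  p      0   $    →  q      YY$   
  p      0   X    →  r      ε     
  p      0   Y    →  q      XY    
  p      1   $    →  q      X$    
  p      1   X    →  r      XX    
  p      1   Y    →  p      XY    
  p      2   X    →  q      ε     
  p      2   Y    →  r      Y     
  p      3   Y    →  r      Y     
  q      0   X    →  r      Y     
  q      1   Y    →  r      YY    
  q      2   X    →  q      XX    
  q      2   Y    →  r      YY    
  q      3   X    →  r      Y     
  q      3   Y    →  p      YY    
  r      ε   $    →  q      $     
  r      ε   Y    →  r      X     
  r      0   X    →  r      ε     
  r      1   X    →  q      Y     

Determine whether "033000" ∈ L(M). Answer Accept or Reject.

Reject

(p, 033000, $)
  read 0, top $: go to q, push YY$ → (q, 33000, YY$)
  read 3, top Y: go to p, push YY → (p, 3000, YYY$)
  read 3, top Y: go to r, push Y → (r, 000, YYY$)
  ε-move, top Y: go to r, push X → (r, 000, XYY$)
  read 0, top X: go to r, push ε → (r, 00, YY$)
  ε-move, top Y: go to r, push X → (r, 00, XY$)
  read 0, top X: go to r, push ε → (r, 0, Y$)
  ε-move, top Y: go to r, push X → (r, 0, X$)
  read 0, top X: go to r, push ε → (r, ε, $)
  ε-move, top $: go to q, push $ → (q, ε, $)
All input consumed; state q ∉ F and no further ε-move applies.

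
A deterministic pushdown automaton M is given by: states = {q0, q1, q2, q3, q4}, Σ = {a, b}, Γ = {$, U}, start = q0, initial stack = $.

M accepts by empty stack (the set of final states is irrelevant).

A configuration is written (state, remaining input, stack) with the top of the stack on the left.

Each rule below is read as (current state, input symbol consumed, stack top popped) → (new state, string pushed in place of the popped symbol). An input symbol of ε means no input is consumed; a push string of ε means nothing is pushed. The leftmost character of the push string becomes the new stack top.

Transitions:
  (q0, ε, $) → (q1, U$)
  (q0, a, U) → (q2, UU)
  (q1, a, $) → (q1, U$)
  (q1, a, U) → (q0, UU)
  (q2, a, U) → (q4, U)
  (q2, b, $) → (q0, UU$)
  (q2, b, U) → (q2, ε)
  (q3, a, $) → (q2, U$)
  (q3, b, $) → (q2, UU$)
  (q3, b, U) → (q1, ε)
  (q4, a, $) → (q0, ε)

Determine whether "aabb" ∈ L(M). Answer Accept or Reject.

(q0, aabb, $)
  ε-move, top $: go to q1, push U$ → (q1, aabb, U$)
  read a, top U: go to q0, push UU → (q0, abb, UU$)
  read a, top U: go to q2, push UU → (q2, bb, UUU$)
  read b, top U: go to q2, push ε → (q2, b, UU$)
  read b, top U: go to q2, push ε → (q2, ε, U$)
All input consumed; stack is U$, not empty, and no further ε-move applies.

Reject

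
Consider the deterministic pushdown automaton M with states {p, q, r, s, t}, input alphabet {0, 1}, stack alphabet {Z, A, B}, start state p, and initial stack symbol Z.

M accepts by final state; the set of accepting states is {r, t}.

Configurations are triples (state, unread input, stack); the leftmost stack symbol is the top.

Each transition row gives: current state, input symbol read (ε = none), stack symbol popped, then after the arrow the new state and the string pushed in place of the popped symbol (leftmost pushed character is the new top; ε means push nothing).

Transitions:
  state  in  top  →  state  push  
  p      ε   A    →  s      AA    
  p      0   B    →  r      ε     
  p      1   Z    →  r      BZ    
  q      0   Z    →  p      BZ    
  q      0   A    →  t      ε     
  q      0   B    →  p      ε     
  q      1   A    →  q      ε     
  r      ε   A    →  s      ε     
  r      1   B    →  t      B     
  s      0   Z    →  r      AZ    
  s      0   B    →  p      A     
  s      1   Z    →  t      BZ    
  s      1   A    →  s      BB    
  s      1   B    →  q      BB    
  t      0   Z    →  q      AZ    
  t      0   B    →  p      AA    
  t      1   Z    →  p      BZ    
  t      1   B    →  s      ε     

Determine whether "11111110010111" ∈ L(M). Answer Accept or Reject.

(p, 11111110010111, Z)
  read 1, top Z: go to r, push BZ → (r, 1111110010111, BZ)
  read 1, top B: go to t, push B → (t, 111110010111, BZ)
  read 1, top B: go to s, push ε → (s, 11110010111, Z)
  read 1, top Z: go to t, push BZ → (t, 1110010111, BZ)
  read 1, top B: go to s, push ε → (s, 110010111, Z)
  read 1, top Z: go to t, push BZ → (t, 10010111, BZ)
  read 1, top B: go to s, push ε → (s, 0010111, Z)
  read 0, top Z: go to r, push AZ → (r, 010111, AZ)
  ε-move, top A: go to s, push ε → (s, 010111, Z)
  read 0, top Z: go to r, push AZ → (r, 10111, AZ)
  ε-move, top A: go to s, push ε → (s, 10111, Z)
  read 1, top Z: go to t, push BZ → (t, 0111, BZ)
  read 0, top B: go to p, push AA → (p, 111, AAZ)
  ε-move, top A: go to s, push AA → (s, 111, AAAZ)
  read 1, top A: go to s, push BB → (s, 11, BBAAZ)
  read 1, top B: go to q, push BB → (q, 1, BBBAAZ)
No transition applies at (q, 1, BBBAAZ); input not fully consumed.

Reject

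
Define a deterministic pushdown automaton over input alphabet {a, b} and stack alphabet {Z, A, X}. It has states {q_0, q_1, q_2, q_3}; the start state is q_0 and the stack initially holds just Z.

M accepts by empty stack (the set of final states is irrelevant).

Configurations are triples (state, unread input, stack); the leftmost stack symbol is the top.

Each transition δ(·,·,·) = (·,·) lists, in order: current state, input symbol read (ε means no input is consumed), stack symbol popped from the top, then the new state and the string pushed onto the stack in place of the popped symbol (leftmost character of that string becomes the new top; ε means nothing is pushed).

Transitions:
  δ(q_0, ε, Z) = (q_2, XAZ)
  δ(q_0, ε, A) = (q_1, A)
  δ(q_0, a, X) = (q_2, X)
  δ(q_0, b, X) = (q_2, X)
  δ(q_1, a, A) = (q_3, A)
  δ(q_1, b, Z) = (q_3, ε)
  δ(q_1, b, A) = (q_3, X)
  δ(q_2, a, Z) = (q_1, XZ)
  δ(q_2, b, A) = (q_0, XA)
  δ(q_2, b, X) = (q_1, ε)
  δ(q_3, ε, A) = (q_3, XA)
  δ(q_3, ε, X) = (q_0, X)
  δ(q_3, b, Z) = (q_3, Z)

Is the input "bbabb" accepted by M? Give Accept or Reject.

Accept

(q_0, bbabb, Z)
  ε-move, top Z: go to q_2, push XAZ → (q_2, bbabb, XAZ)
  read b, top X: go to q_1, push ε → (q_1, babb, AZ)
  read b, top A: go to q_3, push X → (q_3, abb, XZ)
  ε-move, top X: go to q_0, push X → (q_0, abb, XZ)
  read a, top X: go to q_2, push X → (q_2, bb, XZ)
  read b, top X: go to q_1, push ε → (q_1, b, Z)
  read b, top Z: go to q_3, push ε → (q_3, ε, ε)
All input consumed and the stack is empty.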